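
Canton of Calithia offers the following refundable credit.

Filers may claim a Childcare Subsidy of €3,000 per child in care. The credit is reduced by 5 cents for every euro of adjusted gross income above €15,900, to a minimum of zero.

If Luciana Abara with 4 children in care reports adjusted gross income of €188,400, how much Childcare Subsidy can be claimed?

€3,375

Childcare Subsidy: base = 4 × €3,000 = €12,000. 5% of the €172,500 excess over €15,900 is €8,625; credit = €12,000 − €8,625 = €3,375.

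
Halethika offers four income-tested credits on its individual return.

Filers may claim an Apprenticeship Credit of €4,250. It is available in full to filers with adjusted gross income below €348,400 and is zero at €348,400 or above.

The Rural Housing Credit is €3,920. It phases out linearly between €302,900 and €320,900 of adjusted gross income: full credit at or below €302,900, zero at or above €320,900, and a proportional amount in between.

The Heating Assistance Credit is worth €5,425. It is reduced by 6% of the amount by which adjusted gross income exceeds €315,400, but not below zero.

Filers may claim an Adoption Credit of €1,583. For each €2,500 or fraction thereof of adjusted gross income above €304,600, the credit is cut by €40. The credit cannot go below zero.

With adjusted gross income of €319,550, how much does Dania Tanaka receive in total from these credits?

Apprenticeship Credit: €319,550 is below the €348,400 cutoff, so the full €4,250 applies.
Rural Housing Credit: €319,550 is €16,650 into a €18,000 phase-out range, leaving 1,350/18,000 of the credit: €3,920 × 1,350/18,000 = €294.
Heating Assistance Credit: 6% of the €4,150 excess over €315,400 is €249; credit = €5,425 − €249 = €5,176.
Adoption Credit: income exceeds €304,600 by €14,950, which is 6 full-or-partial €2,500 increments; reduction = 6 × €40 = €240, leaving €1,343.
Total: €4,250 + €294 + €5,176 + €1,343 = €11,063.

€11,063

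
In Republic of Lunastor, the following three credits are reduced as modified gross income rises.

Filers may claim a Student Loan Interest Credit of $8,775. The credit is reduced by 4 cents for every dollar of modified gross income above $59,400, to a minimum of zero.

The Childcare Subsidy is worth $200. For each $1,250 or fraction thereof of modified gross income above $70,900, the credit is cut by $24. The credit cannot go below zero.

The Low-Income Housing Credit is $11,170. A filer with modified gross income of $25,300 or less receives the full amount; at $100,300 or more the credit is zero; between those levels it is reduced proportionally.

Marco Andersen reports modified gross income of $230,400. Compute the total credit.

$1,935

Student Loan Interest Credit: 4% of the $171,000 excess over $59,400 is $6,840; credit = $8,775 − $6,840 = $1,935.
Childcare Subsidy: income exceeds $70,900 by $159,500 → 128 increments × $24 = $3,072 ≥ base, so the credit is $0.
Low-Income Housing Credit: $230,400 is at or above $100,300, so the credit is $0.
Total: $1,935 + $0 + $0 = $1,935.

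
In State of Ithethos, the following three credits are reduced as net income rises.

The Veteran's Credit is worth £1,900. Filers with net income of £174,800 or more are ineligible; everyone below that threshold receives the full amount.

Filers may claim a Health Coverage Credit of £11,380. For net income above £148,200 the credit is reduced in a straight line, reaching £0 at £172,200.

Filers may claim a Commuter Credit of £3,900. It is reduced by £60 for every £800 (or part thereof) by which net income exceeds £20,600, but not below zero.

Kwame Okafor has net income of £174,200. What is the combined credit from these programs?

£1,900

Veteran's Credit: £174,200 is below the £174,800 cutoff, so the full £1,900 applies.
Health Coverage Credit: £174,200 is at or above £172,200, so the credit is £0.
Commuter Credit: income exceeds £20,600 by £153,600 → 192 increments × £60 = £11,520 ≥ base, so the credit is £0.
Total: £1,900 + £0 + £0 = £1,900.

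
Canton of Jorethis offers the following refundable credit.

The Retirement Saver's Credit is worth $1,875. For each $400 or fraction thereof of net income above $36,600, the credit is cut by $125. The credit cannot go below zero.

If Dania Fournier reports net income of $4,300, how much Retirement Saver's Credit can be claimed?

Retirement Saver's Credit: $4,300 is at or below the $36,600 threshold, so the full $1,875 applies.

$1,875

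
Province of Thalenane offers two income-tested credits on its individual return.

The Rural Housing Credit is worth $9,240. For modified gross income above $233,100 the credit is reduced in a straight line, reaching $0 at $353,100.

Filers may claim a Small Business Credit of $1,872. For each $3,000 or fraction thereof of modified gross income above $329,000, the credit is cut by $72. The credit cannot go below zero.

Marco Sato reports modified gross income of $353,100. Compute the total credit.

$1,224

Rural Housing Credit: $353,100 is at or above $353,100, so the credit is $0.
Small Business Credit: income exceeds $329,000 by $24,100, which is 9 full-or-partial $3,000 increments; reduction = 9 × $72 = $648, leaving $1,224.
Total: $0 + $1,224 = $1,224.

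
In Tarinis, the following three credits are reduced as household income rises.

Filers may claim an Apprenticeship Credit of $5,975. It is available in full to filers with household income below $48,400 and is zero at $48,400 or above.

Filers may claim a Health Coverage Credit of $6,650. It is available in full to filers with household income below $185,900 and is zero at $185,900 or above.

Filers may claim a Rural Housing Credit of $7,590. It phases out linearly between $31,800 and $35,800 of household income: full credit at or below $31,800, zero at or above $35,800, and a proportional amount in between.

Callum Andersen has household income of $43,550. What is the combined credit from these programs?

Apprenticeship Credit: $43,550 is below the $48,400 cutoff, so the full $5,975 applies.
Health Coverage Credit: $43,550 is below the $185,900 cutoff, so the full $6,650 applies.
Rural Housing Credit: $43,550 is at or above $35,800, so the credit is $0.
Total: $5,975 + $6,650 + $0 = $12,625.

$12,625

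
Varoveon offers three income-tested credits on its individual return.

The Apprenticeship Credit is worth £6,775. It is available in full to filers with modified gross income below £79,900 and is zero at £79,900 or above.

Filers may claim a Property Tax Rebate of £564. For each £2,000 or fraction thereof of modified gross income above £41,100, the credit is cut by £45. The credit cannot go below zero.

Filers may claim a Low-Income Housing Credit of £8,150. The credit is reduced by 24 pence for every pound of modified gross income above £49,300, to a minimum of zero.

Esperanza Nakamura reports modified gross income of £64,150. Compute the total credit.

Apprenticeship Credit: £64,150 is below the £79,900 cutoff, so the full £6,775 applies.
Property Tax Rebate: income exceeds £41,100 by £23,050, which is 12 full-or-partial £2,000 increments; reduction = 12 × £45 = £540, leaving £24.
Low-Income Housing Credit: 24% of the £14,850 excess over £49,300 is £3,564; credit = £8,150 − £3,564 = £4,586.
Total: £6,775 + £24 + £4,586 = £11,385.

£11,385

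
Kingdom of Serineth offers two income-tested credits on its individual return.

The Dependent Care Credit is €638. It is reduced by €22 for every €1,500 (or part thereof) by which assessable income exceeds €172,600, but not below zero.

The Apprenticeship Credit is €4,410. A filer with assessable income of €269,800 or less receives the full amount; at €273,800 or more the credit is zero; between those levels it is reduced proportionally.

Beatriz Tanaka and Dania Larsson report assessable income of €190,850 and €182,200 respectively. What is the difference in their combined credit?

Beatriz (€190,850): Dependent Care Credit: income exceeds €172,600 by €18,250, which is 13 full-or-partial €1,500 increments; reduction = 13 × €22 = €286, leaving €352. Apprenticeship Credit: €190,850 is at or below the €269,800 threshold, so the full €4,410 applies. total €352 + €4,410 = €4,762
Dania (€182,200): Dependent Care Credit: income exceeds €172,600 by €9,600, which is 7 full-or-partial €1,500 increments; reduction = 7 × €22 = €154, leaving €484. Apprenticeship Credit: €182,200 is at or below the €269,800 threshold, so the full €4,410 applies. total €484 + €4,410 = €4,894
Difference: |€4,762 − €4,894| = €132.

€132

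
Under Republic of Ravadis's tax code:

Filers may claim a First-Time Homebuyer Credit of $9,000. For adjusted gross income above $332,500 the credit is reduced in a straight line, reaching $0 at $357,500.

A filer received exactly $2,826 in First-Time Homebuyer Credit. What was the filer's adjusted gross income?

$2,826 is 2,826/9,000 of the full $9,000, so 6,174/9,000 of the $25,000 range has been used: income = $332,500 + $25,000 × 6,174/9,000 = $349,650.

$349,650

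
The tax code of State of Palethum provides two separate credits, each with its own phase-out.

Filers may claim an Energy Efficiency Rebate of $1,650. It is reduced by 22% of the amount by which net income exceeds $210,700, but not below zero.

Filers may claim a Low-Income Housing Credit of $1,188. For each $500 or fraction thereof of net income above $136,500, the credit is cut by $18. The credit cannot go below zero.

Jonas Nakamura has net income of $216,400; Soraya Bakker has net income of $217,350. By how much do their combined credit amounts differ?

$209

Jonas ($216,400): Energy Efficiency Rebate: 22% of the $5,700 excess over $210,700 is $1,254; credit = $1,650 − $1,254 = $396. Low-Income Housing Credit: income exceeds $136,500 by $79,900 → 160 increments × $18 = $2,880 ≥ base, so the credit is $0. total $396 + $0 = $396
Soraya ($217,350): Energy Efficiency Rebate: 22% of the $6,650 excess over $210,700 is $1,463; credit = $1,650 − $1,463 = $187. Low-Income Housing Credit: income exceeds $136,500 by $80,850 → 162 increments × $18 = $2,916 ≥ base, so the credit is $0. total $187 + $0 = $187
Difference: |$396 − $187| = $209.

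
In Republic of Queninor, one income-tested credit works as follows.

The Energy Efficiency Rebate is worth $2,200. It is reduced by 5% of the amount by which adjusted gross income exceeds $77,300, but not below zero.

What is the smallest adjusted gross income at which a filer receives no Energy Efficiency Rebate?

The credit falls by 5% of each dollar above $77,300, so it reaches zero when the excess is $2,200 / 5% = $44,000: income = $77,300 + $44,000 = $121,300.

$121,300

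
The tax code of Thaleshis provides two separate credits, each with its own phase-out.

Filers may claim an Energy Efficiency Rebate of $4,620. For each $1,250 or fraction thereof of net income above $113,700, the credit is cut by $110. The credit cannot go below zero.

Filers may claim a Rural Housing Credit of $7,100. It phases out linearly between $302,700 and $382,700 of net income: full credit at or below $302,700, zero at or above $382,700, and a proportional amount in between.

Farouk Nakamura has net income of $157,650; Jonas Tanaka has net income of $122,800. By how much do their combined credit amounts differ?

Farouk ($157,650): Energy Efficiency Rebate: income exceeds $113,700 by $43,950, which is 36 full-or-partial $1,250 increments; reduction = 36 × $110 = $3,960, leaving $660. Rural Housing Credit: $157,650 is at or below the $302,700 threshold, so the full $7,100 applies. total $660 + $7,100 = $7,760
Jonas ($122,800): Energy Efficiency Rebate: income exceeds $113,700 by $9,100, which is 8 full-or-partial $1,250 increments; reduction = 8 × $110 = $880, leaving $3,740. Rural Housing Credit: $122,800 is at or below the $302,700 threshold, so the full $7,100 applies. total $3,740 + $7,100 = $10,840
Difference: |$7,760 − $10,840| = $3,080.

$3,080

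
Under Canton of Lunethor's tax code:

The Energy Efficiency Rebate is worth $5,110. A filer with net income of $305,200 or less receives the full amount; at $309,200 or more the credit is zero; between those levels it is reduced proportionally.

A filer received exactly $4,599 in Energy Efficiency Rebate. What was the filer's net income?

$4,599 is 4,599/5,110 of the full $5,110, so 511/5,110 of the $4,000 range has been used: income = $305,200 + $4,000 × 511/5,110 = $305,600.

$305,600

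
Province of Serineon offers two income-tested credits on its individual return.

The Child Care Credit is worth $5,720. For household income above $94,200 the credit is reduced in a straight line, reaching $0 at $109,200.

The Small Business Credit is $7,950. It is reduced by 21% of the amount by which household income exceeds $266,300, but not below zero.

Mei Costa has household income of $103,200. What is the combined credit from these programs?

$10,238

Child Care Credit: $103,200 is $9,000 into a $15,000 phase-out range, leaving 6,000/15,000 of the credit: $5,720 × 6,000/15,000 = $2,288.
Small Business Credit: $103,200 is at or below the $266,300 threshold, so the full $7,950 applies.
Total: $2,288 + $7,950 = $10,238.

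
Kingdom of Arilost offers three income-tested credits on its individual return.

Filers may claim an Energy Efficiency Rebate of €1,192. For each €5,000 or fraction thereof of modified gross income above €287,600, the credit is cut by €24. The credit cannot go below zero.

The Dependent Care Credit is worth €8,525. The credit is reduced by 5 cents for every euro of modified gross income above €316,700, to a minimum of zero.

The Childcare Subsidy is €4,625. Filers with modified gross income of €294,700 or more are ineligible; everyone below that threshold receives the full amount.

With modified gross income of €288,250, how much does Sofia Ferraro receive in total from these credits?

€14,318

Energy Efficiency Rebate: income exceeds €287,600 by €650, which is 1 full-or-partial €5,000 increment; reduction = 1 × €24 = €24, leaving €1,168.
Dependent Care Credit: €288,250 is at or below the €316,700 threshold, so the full €8,525 applies.
Childcare Subsidy: €288,250 is below the €294,700 cutoff, so the full €4,625 applies.
Total: €1,168 + €8,525 + €4,625 = €14,318.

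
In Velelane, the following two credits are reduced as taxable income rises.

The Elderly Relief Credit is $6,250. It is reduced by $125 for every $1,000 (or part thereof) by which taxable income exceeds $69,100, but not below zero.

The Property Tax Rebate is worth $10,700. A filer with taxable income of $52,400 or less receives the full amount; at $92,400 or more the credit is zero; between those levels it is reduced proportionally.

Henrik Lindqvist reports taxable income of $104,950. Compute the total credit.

Elderly Relief Credit: income exceeds $69,100 by $35,850, which is 36 full-or-partial $1,000 increments; reduction = 36 × $125 = $4,500, leaving $1,750.
Property Tax Rebate: $104,950 is at or above $92,400, so the credit is $0.
Total: $1,750 + $0 = $1,750.

$1,750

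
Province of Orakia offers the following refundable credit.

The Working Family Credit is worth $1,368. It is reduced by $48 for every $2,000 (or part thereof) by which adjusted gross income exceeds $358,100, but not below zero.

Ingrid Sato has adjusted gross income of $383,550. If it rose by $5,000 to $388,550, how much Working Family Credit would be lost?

At $383,550 — income exceeds $358,100 by $25,450, which is 13 full-or-partial $2,000 increments; reduction = 13 × $48 = $624, leaving $744.
At $388,550 — income exceeds $358,100 by $30,450, which is 16 full-or-partial $2,000 increments; reduction = 16 × $48 = $768, leaving $600.
Lost: $744 − $600 = $144.

$144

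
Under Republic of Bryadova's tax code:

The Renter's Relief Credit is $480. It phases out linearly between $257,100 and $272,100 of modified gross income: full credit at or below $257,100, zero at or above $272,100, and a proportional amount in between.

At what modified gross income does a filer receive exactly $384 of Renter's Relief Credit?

$384 is 384/480 of the full $480, so 96/480 of the $15,000 range has been used: income = $257,100 + $15,000 × 96/480 = $260,100.

$260,100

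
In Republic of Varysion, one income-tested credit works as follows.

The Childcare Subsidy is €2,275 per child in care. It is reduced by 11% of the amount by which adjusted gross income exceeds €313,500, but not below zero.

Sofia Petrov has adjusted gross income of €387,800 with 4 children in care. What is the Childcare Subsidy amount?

Childcare Subsidy: base = 4 × €2,275 = €9,100. 11% of the €74,300 excess over €313,500 is €8,173; credit = €9,100 − €8,173 = €927.

€927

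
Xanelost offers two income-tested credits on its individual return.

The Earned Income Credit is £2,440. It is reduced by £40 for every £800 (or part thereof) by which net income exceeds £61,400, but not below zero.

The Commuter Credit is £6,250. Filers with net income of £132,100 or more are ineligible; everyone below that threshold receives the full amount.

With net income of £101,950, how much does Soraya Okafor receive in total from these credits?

Earned Income Credit: income exceeds £61,400 by £40,550, which is 51 full-or-partial £800 increments; reduction = 51 × £40 = £2,040, leaving £400.
Commuter Credit: £101,950 is below the £132,100 cutoff, so the full £6,250 applies.
Total: £400 + £6,250 = £6,650.

£6,650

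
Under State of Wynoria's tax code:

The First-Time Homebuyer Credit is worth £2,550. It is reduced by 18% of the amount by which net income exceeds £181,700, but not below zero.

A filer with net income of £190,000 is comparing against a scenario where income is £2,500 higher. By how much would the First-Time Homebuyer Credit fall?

£450

At £190,000 — 18% of the £8,300 excess over £181,700 is £1,494; credit = £2,550 − £1,494 = £1,056.
At £192,500 — 18% of the £10,800 excess over £181,700 is £1,944; credit = £2,550 − £1,944 = £606.
Lost: £1,056 − £606 = £450.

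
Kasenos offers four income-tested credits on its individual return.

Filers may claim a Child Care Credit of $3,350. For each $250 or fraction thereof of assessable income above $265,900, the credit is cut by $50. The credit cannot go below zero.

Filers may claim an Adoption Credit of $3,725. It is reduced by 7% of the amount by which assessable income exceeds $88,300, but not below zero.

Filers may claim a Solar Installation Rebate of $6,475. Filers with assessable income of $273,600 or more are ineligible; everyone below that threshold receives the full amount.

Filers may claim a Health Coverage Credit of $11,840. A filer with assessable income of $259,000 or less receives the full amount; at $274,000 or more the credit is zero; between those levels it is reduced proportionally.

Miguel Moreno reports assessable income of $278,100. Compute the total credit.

$900

Child Care Credit: income exceeds $265,900 by $12,200, which is 49 full-or-partial $250 increments; reduction = 49 × $50 = $2,450, leaving $900.
Adoption Credit: 7% of the $189,800 excess over $88,300 is $13,286 ≥ base, so the credit is $0.
Solar Installation Rebate: $278,100 meets or exceeds the $273,600 cutoff, so the credit is $0.
Health Coverage Credit: $278,100 is at or above $274,000, so the credit is $0.
Total: $900 + $0 + $0 + $0 = $900.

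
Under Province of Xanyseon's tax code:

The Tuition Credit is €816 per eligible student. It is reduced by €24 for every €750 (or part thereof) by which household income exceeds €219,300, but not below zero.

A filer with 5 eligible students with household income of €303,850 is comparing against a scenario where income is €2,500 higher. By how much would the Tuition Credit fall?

At €303,850 — base = 5 × €816 = €4,080. income exceeds €219,300 by €84,550, which is 113 full-or-partial €750 increments; reduction = 113 × €24 = €2,712, leaving €1,368.
At €306,350 — base = 5 × €816 = €4,080. income exceeds €219,300 by €87,050, which is 117 full-or-partial €750 increments; reduction = 117 × €24 = €2,808, leaving €1,272.
Lost: €1,368 − €1,272 = €96.

€96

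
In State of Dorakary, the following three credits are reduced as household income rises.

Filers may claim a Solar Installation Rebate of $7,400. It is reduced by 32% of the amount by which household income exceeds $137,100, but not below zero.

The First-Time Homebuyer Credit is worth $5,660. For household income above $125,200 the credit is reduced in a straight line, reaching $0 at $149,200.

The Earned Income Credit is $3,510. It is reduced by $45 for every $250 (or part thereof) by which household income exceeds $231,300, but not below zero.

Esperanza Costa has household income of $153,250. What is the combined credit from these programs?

$5,742

Solar Installation Rebate: 32% of the $16,150 excess over $137,100 is $5,168; credit = $7,400 − $5,168 = $2,232.
First-Time Homebuyer Credit: $153,250 is at or above $149,200, so the credit is $0.
Earned Income Credit: $153,250 is at or below the $231,300 threshold, so the full $3,510 applies.
Total: $2,232 + $0 + $3,510 = $5,742.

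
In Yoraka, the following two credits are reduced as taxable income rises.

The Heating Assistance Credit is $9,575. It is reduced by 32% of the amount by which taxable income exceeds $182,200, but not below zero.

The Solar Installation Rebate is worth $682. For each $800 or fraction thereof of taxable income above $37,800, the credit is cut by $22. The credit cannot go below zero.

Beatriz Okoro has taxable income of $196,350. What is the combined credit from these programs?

$5,047

Heating Assistance Credit: 32% of the $14,150 excess over $182,200 is $4,528; credit = $9,575 − $4,528 = $5,047.
Solar Installation Rebate: income exceeds $37,800 by $158,550 → 199 increments × $22 = $4,378 ≥ base, so the credit is $0.
Total: $5,047 + $0 = $5,047.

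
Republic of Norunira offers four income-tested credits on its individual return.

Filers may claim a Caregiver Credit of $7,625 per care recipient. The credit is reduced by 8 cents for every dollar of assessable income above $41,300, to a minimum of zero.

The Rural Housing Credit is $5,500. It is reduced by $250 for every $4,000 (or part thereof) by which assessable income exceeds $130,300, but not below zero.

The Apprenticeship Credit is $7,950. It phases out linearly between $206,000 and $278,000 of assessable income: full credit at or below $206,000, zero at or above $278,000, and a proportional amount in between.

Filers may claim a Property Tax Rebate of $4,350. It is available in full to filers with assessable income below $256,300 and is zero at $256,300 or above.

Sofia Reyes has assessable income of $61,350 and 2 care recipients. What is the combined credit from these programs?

Caregiver Credit: base = 2 × $7,625 = $15,250. 8% of the $20,050 excess over $41,300 is $1,604; credit = $15,250 − $1,604 = $13,646.
Rural Housing Credit: $61,350 is at or below the $130,300 threshold, so the full $5,500 applies.
Apprenticeship Credit: $61,350 is at or below the $206,000 threshold, so the full $7,950 applies.
Property Tax Rebate: $61,350 is below the $256,300 cutoff, so the full $4,350 applies.
Total: $13,646 + $5,500 + $7,950 + $4,350 = $31,446.

$31,446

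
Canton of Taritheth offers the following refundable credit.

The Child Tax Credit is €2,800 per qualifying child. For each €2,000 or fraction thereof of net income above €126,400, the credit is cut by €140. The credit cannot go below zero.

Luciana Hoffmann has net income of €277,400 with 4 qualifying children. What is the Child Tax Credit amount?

€560

Child Tax Credit: base = 4 × €2,800 = €11,200. income exceeds €126,400 by €151,000, which is 76 full-or-partial €2,000 increments; reduction = 76 × €140 = €10,640, leaving €560.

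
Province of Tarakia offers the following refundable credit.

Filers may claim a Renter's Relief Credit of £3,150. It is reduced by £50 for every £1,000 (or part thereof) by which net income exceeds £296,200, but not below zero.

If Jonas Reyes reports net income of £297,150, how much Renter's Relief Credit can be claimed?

Renter's Relief Credit: income exceeds £296,200 by £950, which is 1 full-or-partial £1,000 increment; reduction = 1 × £50 = £50, leaving £3,100.

£3,100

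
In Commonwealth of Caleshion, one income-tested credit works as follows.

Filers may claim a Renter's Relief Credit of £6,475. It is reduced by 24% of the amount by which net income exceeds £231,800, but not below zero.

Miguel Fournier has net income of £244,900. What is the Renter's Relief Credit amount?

£3,331

Renter's Relief Credit: 24% of the £13,100 excess over £231,800 is £3,144; credit = £6,475 − £3,144 = £3,331.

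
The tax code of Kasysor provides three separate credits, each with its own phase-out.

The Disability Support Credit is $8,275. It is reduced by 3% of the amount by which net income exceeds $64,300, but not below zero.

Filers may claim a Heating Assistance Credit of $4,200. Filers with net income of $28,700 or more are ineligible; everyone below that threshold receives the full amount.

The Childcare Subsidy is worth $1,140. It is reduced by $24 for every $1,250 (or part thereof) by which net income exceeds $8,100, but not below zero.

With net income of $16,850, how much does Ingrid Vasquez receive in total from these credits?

Disability Support Credit: $16,850 is at or below the $64,300 threshold, so the full $8,275 applies.
Heating Assistance Credit: $16,850 is below the $28,700 cutoff, so the full $4,200 applies.
Childcare Subsidy: income exceeds $8,100 by $8,750, which is 7 full-or-partial $1,250 increments; reduction = 7 × $24 = $168, leaving $972.
Total: $8,275 + $4,200 + $972 = $13,447.

$13,447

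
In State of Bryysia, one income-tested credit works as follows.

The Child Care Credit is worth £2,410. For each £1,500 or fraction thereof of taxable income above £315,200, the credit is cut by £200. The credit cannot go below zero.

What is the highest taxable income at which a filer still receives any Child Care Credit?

After 12 increments the reduction is 12 × £200 = £2,400, leaving £10; one more increment wipes it out. Increment 12 ends at excess 12 × £1,500 = £18,000, so the highest qualifying income is £315,200 + £18,000 = £333,200.

£333,200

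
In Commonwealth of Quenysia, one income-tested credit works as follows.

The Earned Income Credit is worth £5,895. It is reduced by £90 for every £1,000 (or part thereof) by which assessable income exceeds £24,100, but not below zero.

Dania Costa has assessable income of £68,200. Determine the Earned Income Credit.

£1,845

Earned Income Credit: income exceeds £24,100 by £44,100, which is 45 full-or-partial £1,000 increments; reduction = 45 × £90 = £4,050, leaving £1,845.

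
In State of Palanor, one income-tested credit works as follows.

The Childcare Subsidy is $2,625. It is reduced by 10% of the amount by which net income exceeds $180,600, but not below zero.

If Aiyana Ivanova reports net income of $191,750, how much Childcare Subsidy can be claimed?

Childcare Subsidy: 10% of the $11,150 excess over $180,600 is $1,115; credit = $2,625 − $1,115 = $1,510.

$1,510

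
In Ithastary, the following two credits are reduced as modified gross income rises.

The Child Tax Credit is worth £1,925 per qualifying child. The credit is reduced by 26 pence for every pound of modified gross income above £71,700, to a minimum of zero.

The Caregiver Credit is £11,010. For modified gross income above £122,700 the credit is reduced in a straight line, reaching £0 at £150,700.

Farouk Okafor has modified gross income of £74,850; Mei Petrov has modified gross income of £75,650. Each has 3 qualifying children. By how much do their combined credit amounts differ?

£208

Farouk (£74,850): Child Tax Credit: base = 3 × £1,925 = £5,775. 26% of the £3,150 excess over £71,700 is £819; credit = £5,775 − £819 = £4,956. Caregiver Credit: £74,850 is at or below the £122,700 threshold, so the full £11,010 applies. total £4,956 + £11,010 = £15,966
Mei (£75,650): Child Tax Credit: base = 3 × £1,925 = £5,775. 26% of the £3,950 excess over £71,700 is £1,027; credit = £5,775 − £1,027 = £4,748. Caregiver Credit: £75,650 is at or below the £122,700 threshold, so the full £11,010 applies. total £4,748 + £11,010 = £15,758
Difference: |£15,966 − £15,758| = £208.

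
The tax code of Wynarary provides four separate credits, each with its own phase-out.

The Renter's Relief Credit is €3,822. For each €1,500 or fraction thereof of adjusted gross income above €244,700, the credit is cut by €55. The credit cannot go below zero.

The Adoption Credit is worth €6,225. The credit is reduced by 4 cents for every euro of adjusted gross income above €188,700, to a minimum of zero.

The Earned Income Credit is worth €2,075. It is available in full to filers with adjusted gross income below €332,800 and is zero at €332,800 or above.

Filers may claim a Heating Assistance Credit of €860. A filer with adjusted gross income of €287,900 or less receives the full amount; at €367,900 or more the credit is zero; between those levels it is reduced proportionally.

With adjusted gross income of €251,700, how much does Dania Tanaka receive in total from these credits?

€10,187

Renter's Relief Credit: income exceeds €244,700 by €7,000, which is 5 full-or-partial €1,500 increments; reduction = 5 × €55 = €275, leaving €3,547.
Adoption Credit: 4% of the €63,000 excess over €188,700 is €2,520; credit = €6,225 − €2,520 = €3,705.
Earned Income Credit: €251,700 is below the €332,800 cutoff, so the full €2,075 applies.
Heating Assistance Credit: €251,700 is at or below the €287,900 threshold, so the full €860 applies.
Total: €3,547 + €3,705 + €2,075 + €860 = €10,187.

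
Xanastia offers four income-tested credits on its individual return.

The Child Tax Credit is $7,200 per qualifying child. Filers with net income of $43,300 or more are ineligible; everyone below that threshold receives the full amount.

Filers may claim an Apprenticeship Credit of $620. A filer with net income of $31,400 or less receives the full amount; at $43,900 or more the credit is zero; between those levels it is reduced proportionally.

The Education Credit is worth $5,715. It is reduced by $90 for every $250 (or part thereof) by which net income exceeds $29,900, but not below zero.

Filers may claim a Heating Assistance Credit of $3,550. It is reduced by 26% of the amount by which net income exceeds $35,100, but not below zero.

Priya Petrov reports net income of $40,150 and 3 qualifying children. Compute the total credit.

$26,048

Child Tax Credit: base = 3 × $7,200 = $21,600. $40,150 is below the $43,300 cutoff, so the full $21,600 applies.
Apprenticeship Credit: $40,150 is $8,750 into a $12,500 phase-out range, leaving 3,750/12,500 of the credit: $620 × 3,750/12,500 = $186.
Education Credit: income exceeds $29,900 by $10,250, which is 41 full-or-partial $250 increments; reduction = 41 × $90 = $3,690, leaving $2,025.
Heating Assistance Credit: 26% of the $5,050 excess over $35,100 is $1,313; credit = $3,550 − $1,313 = $2,237.
Total: $21,600 + $186 + $2,025 + $2,237 = $26,048.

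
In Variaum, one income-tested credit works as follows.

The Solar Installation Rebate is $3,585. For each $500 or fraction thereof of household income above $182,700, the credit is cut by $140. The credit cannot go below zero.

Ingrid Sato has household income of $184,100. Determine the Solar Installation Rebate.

$3,165

Solar Installation Rebate: income exceeds $182,700 by $1,400, which is 3 full-or-partial $500 increments; reduction = 3 × $140 = $420, leaving $3,165.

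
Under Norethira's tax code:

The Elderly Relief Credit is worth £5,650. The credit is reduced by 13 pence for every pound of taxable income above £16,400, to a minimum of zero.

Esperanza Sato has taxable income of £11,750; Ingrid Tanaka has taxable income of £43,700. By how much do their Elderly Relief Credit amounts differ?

Esperanza (£11,750): Elderly Relief Credit: £11,750 is at or below the £16,400 threshold, so the full £5,650 applies.
Ingrid (£43,700): Elderly Relief Credit: 13% of the £27,300 excess over £16,400 is £3,549; credit = £5,650 − £3,549 = £2,101.
Difference: |£5,650 − £2,101| = £3,549.

£3,549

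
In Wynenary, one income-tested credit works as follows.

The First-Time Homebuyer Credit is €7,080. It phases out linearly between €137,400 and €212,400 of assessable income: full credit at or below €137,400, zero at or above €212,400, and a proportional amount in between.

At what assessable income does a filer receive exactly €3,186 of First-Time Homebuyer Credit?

€178,650

€3,186 is 3,186/7,080 of the full €7,080, so 3,894/7,080 of the €75,000 range has been used: income = €137,400 + €75,000 × 3,894/7,080 = €178,650.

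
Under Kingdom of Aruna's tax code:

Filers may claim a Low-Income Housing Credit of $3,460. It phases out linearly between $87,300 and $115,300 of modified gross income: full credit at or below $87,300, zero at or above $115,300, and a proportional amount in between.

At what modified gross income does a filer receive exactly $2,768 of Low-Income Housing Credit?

$92,900

$2,768 is 2,768/3,460 of the full $3,460, so 692/3,460 of the $28,000 range has been used: income = $87,300 + $28,000 × 692/3,460 = $92,900.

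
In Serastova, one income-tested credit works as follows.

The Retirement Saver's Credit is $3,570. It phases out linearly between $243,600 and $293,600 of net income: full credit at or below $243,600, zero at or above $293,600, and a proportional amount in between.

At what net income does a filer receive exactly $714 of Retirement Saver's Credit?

$283,600

$714 is 714/3,570 of the full $3,570, so 2,856/3,570 of the $50,000 range has been used: income = $243,600 + $50,000 × 2,856/3,570 = $283,600.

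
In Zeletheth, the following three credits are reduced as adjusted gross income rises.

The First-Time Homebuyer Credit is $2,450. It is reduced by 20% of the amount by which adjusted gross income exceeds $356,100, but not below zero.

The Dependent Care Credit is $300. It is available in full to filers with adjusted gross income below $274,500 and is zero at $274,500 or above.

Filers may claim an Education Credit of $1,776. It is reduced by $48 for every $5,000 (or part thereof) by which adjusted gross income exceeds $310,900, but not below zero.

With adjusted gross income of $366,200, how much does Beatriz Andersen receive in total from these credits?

$1,630

First-Time Homebuyer Credit: 20% of the $10,100 excess over $356,100 is $2,020; credit = $2,450 − $2,020 = $430.
Dependent Care Credit: $366,200 meets or exceeds the $274,500 cutoff, so the credit is $0.
Education Credit: income exceeds $310,900 by $55,300, which is 12 full-or-partial $5,000 increments; reduction = 12 × $48 = $576, leaving $1,200.
Total: $430 + $0 + $1,200 = $1,630.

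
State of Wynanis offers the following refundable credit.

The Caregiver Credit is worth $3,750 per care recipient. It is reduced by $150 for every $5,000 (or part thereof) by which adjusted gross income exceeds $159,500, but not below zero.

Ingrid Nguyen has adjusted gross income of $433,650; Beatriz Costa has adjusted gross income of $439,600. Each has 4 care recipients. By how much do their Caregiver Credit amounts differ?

Ingrid ($433,650): Caregiver Credit: base = 4 × $3,750 = $15,000. income exceeds $159,500 by $274,150, which is 55 full-or-partial $5,000 increments; reduction = 55 × $150 = $8,250, leaving $6,750.
Beatriz ($439,600): Caregiver Credit: base = 4 × $3,750 = $15,000. income exceeds $159,500 by $280,100, which is 57 full-or-partial $5,000 increments; reduction = 57 × $150 = $8,550, leaving $6,450.
Difference: |$6,750 − $6,450| = $300.

$300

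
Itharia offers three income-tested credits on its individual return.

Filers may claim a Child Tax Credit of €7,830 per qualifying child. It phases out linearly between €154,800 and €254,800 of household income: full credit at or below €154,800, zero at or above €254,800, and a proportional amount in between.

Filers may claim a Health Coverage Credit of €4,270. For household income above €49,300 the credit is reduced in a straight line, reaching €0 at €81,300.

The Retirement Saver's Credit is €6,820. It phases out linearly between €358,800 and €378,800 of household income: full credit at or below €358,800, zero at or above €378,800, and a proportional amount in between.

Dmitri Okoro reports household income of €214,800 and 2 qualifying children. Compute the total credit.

€13,084

Child Tax Credit: base = 2 × €7,830 = €15,660. €214,800 is €60,000 into a €100,000 phase-out range, leaving 40,000/100,000 of the credit: €15,660 × 40,000/100,000 = €6,264.
Health Coverage Credit: €214,800 is at or above €81,300, so the credit is €0.
Retirement Saver's Credit: €214,800 is at or below the €358,800 threshold, so the full €6,820 applies.
Total: €6,264 + €0 + €6,820 = €13,084.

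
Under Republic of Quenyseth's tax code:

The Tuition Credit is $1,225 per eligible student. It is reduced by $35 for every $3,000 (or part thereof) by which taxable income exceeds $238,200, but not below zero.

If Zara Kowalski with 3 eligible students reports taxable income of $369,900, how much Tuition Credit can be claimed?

Tuition Credit: base = 3 × $1,225 = $3,675. income exceeds $238,200 by $131,700, which is 44 full-or-partial $3,000 increments; reduction = 44 × $35 = $1,540, leaving $2,135.

$2,135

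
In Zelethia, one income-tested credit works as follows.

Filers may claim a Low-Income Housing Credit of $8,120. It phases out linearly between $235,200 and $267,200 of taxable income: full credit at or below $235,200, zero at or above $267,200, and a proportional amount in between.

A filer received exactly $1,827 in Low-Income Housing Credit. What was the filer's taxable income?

$260,000

$1,827 is 1,827/8,120 of the full $8,120, so 6,293/8,120 of the $32,000 range has been used: income = $235,200 + $32,000 × 6,293/8,120 = $260,000.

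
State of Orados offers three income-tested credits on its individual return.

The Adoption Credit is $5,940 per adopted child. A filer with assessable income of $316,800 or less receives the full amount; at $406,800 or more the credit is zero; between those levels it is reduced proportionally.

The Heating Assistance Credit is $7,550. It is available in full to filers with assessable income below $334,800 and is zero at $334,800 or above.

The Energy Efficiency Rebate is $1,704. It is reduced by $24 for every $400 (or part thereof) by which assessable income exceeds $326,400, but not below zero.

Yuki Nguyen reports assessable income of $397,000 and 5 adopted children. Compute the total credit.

$3,234

Adoption Credit: base = 5 × $5,940 = $29,700. $397,000 is $80,200 into a $90,000 phase-out range, leaving 9,800/90,000 of the credit: $29,700 × 9,800/90,000 = $3,234.
Heating Assistance Credit: $397,000 meets or exceeds the $334,800 cutoff, so the credit is $0.
Energy Efficiency Rebate: income exceeds $326,400 by $70,600 → 177 increments × $24 = $4,248 ≥ base, so the credit is $0.
Total: $3,234 + $0 + $0 = $3,234.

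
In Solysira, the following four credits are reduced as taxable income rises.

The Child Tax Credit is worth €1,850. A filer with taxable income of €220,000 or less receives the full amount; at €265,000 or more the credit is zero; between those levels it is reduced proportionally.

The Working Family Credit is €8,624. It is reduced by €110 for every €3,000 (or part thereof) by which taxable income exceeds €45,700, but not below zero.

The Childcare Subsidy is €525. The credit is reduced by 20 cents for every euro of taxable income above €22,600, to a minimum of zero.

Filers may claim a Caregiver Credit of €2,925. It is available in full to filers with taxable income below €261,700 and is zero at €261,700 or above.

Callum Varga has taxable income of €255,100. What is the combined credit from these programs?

Child Tax Credit: €255,100 is €35,100 into a €45,000 phase-out range, leaving 9,900/45,000 of the credit: €1,850 × 9,900/45,000 = €407.
Working Family Credit: income exceeds €45,700 by €209,400, which is 70 full-or-partial €3,000 increments; reduction = 70 × €110 = €7,700, leaving €924.
Childcare Subsidy: 20% of the €232,500 excess over €22,600 is €46,500 ≥ base, so the credit is €0.
Caregiver Credit: €255,100 is below the €261,700 cutoff, so the full €2,925 applies.
Total: €407 + €924 + €0 + €2,925 = €4,256.

€4,256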